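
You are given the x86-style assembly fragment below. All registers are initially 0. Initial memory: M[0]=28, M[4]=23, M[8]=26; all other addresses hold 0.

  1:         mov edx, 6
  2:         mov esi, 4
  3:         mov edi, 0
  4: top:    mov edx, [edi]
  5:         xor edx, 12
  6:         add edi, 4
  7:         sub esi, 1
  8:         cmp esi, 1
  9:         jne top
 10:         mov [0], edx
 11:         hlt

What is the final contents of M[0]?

22

mov edx, 6 → edx=6
mov esi, 4 → esi=4
mov edi, 0 → edi=0
mov edx, [edi] → edx=M[0]=28
xor edx, 12 → edx=28^12=16
add edi, 4 → edi=0+4=4
sub esi, 1 → esi=4-1=3
cmp esi, 1  (cmp 3,1)
jne top: taken
mov edx, [edi] → edx=M[4]=23
xor edx, 12 → edx=23^12=27
add edi, 4 → edi=4+4=8
sub esi, 1 → esi=3-1=2
cmp esi, 1  (cmp 2,1)
jne top: taken
mov edx, [edi] → edx=M[8]=26
xor edx, 12 → edx=26^12=22
add edi, 4 → edi=8+4=12
sub esi, 1 → esi=2-1=1
cmp esi, 1  (cmp 1,1)
jne top: not taken
mov [0], edx → M[0]=22
halt.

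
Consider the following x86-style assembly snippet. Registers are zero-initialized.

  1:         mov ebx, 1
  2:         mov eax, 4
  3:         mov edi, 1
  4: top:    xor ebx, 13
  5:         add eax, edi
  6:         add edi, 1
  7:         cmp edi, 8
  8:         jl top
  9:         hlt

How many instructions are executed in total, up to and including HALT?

39

after mov ebx, 1: ebx=1
after mov eax, 4: eax=4
after mov edi, 1: edi=1
after xor ebx, 13: ebx=1^13=12
after add eax, edi: eax=4+1=5
after add edi, 1: edi=1+1=2
cmp edi, 8  (cmp 2,8)
jl top: taken
after xor ebx, 13: ebx=12^13=1
after add eax, edi: eax=5+2=7
after add edi, 1: edi=2+1=3
cmp edi, 8  (cmp 3,8)
jl top: taken
after xor ebx, 13: ebx=1^13=12
after add eax, edi: eax=7+3=10
after add edi, 1: edi=3+1=4
cmp edi, 8  (cmp 4,8)
jl top: taken
after xor ebx, 13: ebx=12^13=1
after add eax, edi: eax=10+4=14
after add edi, 1: edi=4+1=5
cmp edi, 8  (cmp 5,8)
jl top: taken
after xor ebx, 13: ebx=1^13=12
after add eax, edi: eax=14+5=19
after add edi, 1: edi=5+1=6
cmp edi, 8  (cmp 6,8)
jl top: taken
after xor ebx, 13: ebx=12^13=1
after add eax, edi: eax=19+6=25
after add edi, 1: edi=6+1=7
cmp edi, 8  (cmp 7,8)
jl top: taken
after xor ebx, 13: ebx=1^13=12
after add eax, edi: eax=25+7=32
after add edi, 1: edi=7+1=8
cmp edi, 8  (cmp 8,8)
jl top: not taken
halt.
Total executed instructions: 39.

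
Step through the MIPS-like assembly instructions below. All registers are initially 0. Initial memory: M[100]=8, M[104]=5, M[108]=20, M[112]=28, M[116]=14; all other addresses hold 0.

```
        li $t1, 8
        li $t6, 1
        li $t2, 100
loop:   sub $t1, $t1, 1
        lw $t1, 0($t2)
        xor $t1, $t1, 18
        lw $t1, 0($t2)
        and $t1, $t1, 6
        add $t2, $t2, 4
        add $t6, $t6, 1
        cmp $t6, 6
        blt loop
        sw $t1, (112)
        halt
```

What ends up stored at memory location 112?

li $t1, 8 → $t1=8
li $t6, 1 → $t6=1
li $t2, 100 → $t2=100
sub $t1, $t1, 1 → $t1=8-1=7
lw $t1, 0($t2) → $t1=M[100]=8
xor $t1, $t1, 18 → $t1=8^18=26
lw $t1, 0($t2) → $t1=M[100]=8
and $t1, $t1, 6 → $t1=8&6=0
add $t2, $t2, 4 → $t2=100+4=104
add $t6, $t6, 1 → $t6=1+1=2
cmp $t6, 6  (cmp 2,6)
blt loop: taken
sub $t1, $t1, 1 → $t1=0-1=-1
lw $t1, 0($t2) → $t1=M[104]=5
xor $t1, $t1, 18 → $t1=5^18=23
lw $t1, 0($t2) → $t1=M[104]=5
and $t1, $t1, 6 → $t1=5&6=4
add $t2, $t2, 4 → $t2=104+4=108
add $t6, $t6, 1 → $t6=2+1=3
cmp $t6, 6  (cmp 3,6)
blt loop: taken
sub $t1, $t1, 1 → $t1=4-1=3
lw $t1, 0($t2) → $t1=M[108]=20
xor $t1, $t1, 18 → $t1=20^18=6
lw $t1, 0($t2) → $t1=M[108]=20
and $t1, $t1, 6 → $t1=20&6=4
add $t2, $t2, 4 → $t2=108+4=112
add $t6, $t6, 1 → $t6=3+1=4
cmp $t6, 6  (cmp 4,6)
blt loop: taken
sub $t1, $t1, 1 → $t1=4-1=3
lw $t1, 0($t2) → $t1=M[112]=28
xor $t1, $t1, 18 → $t1=28^18=14
lw $t1, 0($t2) → $t1=M[112]=28
and $t1, $t1, 6 → $t1=28&6=4
add $t2, $t2, 4 → $t2=112+4=116
add $t6, $t6, 1 → $t6=4+1=5
cmp $t6, 6  (cmp 5,6)
blt loop: taken
sub $t1, $t1, 1 → $t1=4-1=3
lw $t1, 0($t2) → $t1=M[116]=14
xor $t1, $t1, 18 → $t1=14^18=28
lw $t1, 0($t2) → $t1=M[116]=14
and $t1, $t1, 6 → $t1=14&6=6
add $t2, $t2, 4 → $t2=116+4=120
add $t6, $t6, 1 → $t6=5+1=6
cmp $t6, 6  (cmp 6,6)
blt loop: not taken
sw $t1, (112) → M[112]=6
halt.

6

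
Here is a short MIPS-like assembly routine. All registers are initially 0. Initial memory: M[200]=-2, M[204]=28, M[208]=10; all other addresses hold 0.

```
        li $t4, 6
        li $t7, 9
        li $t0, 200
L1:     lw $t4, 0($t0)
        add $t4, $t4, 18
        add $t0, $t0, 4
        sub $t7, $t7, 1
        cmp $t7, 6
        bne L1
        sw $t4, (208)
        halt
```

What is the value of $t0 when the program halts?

after li $t4, 6: $t4=6
after li $t7, 9: $t7=9
after li $t0, 200: $t0=200
after lw $t4, 0($t0): $t4=M[200]=-2
after add $t4, $t4, 18: $t4=(-2)+18=16
after add $t0, $t0, 4: $t0=200+4=204
after sub $t7, $t7, 1: $t7=9-1=8
cmp $t7, 6  (cmp 8,6)
bne L1: taken
after lw $t4, 0($t0): $t4=M[204]=28
after add $t4, $t4, 18: $t4=28+18=46
after add $t0, $t0, 4: $t0=204+4=208
after sub $t7, $t7, 1: $t7=8-1=7
cmp $t7, 6  (cmp 7,6)
bne L1: taken
after lw $t4, 0($t0): $t4=M[208]=10
after add $t4, $t4, 18: $t4=10+18=28
after add $t0, $t0, 4: $t0=208+4=212
after sub $t7, $t7, 1: $t7=7-1=6
cmp $t7, 6  (cmp 6,6)
bne L1: not taken
sw $t4, (208) → M[208]=28
halt.

212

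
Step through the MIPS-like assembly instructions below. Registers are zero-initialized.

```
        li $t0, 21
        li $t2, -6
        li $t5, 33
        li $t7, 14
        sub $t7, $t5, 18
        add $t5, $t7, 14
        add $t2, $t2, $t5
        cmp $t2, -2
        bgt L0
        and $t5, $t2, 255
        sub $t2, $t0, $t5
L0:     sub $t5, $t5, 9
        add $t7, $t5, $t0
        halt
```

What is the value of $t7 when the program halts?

41

li $t0, 21 → $t0=21
li $t2, -6 → $t2=-6
li $t5, 33 → $t5=33
li $t7, 14 → $t7=14
sub $t7, $t5, 18 → $t7=33-18=15
add $t5, $t7, 14 → $t5=15+14=29
add $t2, $t2, $t5 → $t2=(-6)+29=23
cmp $t2, -2  (cmp 23,-2)
bgt L0: taken
sub $t5, $t5, 9 → $t5=29-9=20
add $t7, $t5, $t0 → $t7=20+21=41
halt.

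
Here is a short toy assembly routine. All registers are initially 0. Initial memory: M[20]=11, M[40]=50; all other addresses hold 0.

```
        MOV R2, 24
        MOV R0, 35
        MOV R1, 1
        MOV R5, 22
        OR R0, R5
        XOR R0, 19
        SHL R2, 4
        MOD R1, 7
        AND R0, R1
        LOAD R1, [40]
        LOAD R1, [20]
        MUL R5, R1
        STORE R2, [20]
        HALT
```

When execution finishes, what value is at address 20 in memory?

384

R2=24
R0=35
R1=1
R5=22
R0=35|22=55
R0=55^19=36
R2=24<<4=384
R1=1%7=1
R0=36&1=0
R1=M[40]=50
R1=M[20]=11
R5=22*11=242
STORE R2, [20] → M[20]=384
halt.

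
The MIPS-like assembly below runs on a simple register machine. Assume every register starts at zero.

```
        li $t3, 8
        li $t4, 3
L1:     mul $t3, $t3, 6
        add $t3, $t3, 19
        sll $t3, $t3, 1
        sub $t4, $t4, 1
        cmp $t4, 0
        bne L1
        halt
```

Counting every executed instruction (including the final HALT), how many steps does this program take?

21

after li $t3, 8: $t3=8
after li $t4, 3: $t4=3
after mul $t3, $t3, 6: $t3=8*6=48
after add $t3, $t3, 19: $t3=48+19=67
after sll $t3, $t3, 1: $t3=67<<1=134
after sub $t4, $t4, 1: $t4=3-1=2
cmp $t4, 0  (cmp 2,0)
bne L1: taken
after mul $t3, $t3, 6: $t3=134*6=804
after add $t3, $t3, 19: $t3=804+19=823
after sll $t3, $t3, 1: $t3=823<<1=1646
after sub $t4, $t4, 1: $t4=2-1=1
cmp $t4, 0  (cmp 1,0)
bne L1: taken
after mul $t3, $t3, 6: $t3=1646*6=9876
after add $t3, $t3, 19: $t3=9876+19=9895
after sll $t3, $t3, 1: $t3=9895<<1=19790
after sub $t4, $t4, 1: $t4=1-1=0
cmp $t4, 0  (cmp 0,0)
bne L1: not taken
halt.
Total executed instructions: 21.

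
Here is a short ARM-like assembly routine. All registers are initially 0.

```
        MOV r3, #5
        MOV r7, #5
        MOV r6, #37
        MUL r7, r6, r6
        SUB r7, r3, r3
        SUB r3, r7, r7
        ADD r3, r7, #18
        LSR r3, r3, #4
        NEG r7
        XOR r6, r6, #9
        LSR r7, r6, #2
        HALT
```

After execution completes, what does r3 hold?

MOV r3, #5 → r3=5
MOV r7, #5 → r7=5
MOV r6, #37 → r6=37
MUL r7, r6, r6 → r7=37*37=1369
SUB r7, r3, r3 → r7=5-5=0
SUB r3, r7, r7 → r3=0-0=0
ADD r3, r7, #18 → r3=0+18=18
LSR r3, r3, #4 → r3=18>>4=1
NEG r7 → r7=-(0)=0
XOR r6, r6, #9 → r6=37^9=44
LSR r7, r6, #2 → r7=44>>2=11
halt.

1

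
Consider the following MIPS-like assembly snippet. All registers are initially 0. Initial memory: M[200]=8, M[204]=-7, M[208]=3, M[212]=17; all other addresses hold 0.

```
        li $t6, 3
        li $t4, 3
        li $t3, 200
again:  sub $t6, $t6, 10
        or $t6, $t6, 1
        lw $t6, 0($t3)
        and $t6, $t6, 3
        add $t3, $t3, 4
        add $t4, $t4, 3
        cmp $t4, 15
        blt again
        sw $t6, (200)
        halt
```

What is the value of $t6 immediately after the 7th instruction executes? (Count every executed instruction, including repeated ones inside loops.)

$t6=3
$t4=3
$t3=200
$t6=3-10=-7
$t6=(-7)|1=-7
$t6=M[200]=8
$t6=8&3=0
After step 7: $t6 = 0.

0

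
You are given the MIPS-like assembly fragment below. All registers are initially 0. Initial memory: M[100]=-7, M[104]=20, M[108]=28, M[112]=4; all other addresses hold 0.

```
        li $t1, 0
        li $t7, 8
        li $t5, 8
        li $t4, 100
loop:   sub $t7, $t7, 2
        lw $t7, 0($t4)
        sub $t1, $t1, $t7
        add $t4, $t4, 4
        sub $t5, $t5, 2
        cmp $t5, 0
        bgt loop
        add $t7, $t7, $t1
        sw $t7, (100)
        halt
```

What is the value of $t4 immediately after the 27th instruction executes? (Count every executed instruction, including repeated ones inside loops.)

$t1=0
$t7=8
$t5=8
$t4=100
$t7=8-2=6
$t7=M[100]=-7
$t1=0-(-7)=7
$t4=100+4=104
$t5=8-2=6
cmp $t5, 0  (cmp 6,0)
bgt loop: taken
$t7=(-7)-2=-9
$t7=M[104]=20
$t1=7-20=-13
$t4=104+4=108
$t5=6-2=4
cmp $t5, 0  (cmp 4,0)
bgt loop: taken
$t7=20-2=18
$t7=M[108]=28
$t1=(-13)-28=-41
$t4=108+4=112
$t5=4-2=2
cmp $t5, 0  (cmp 2,0)
bgt loop: taken
$t7=28-2=26
$t7=M[112]=4
After step 27: $t4 = 112.

112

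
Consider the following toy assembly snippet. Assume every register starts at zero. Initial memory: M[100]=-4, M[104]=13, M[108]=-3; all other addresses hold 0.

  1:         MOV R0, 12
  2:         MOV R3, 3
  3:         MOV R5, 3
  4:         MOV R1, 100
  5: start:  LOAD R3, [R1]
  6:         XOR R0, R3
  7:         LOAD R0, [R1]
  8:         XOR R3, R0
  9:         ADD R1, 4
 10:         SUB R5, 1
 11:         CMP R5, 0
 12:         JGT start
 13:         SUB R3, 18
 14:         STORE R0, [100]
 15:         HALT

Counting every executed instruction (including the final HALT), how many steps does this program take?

after MOV R0, 12: R0=12
after MOV R3, 3: R3=3
after MOV R5, 3: R5=3
after MOV R1, 100: R1=100
after LOAD R3, [R1]: R3=M[100]=-4
after XOR R0, R3: R0=12^(-4)=-16
after LOAD R0, [R1]: R0=M[100]=-4
after XOR R3, R0: R3=(-4)^(-4)=0
after ADD R1, 4: R1=100+4=104
after SUB R5, 1: R5=3-1=2
CMP R5, 0  (cmp 2,0)
JGT start: taken
after LOAD R3, [R1]: R3=M[104]=13
after XOR R0, R3: R0=(-4)^13=-15
after LOAD R0, [R1]: R0=M[104]=13
after XOR R3, R0: R3=13^13=0
after ADD R1, 4: R1=104+4=108
after SUB R5, 1: R5=2-1=1
CMP R5, 0  (cmp 1,0)
JGT start: taken
after LOAD R3, [R1]: R3=M[108]=-3
after XOR R0, R3: R0=13^(-3)=-16
after LOAD R0, [R1]: R0=M[108]=-3
after XOR R3, R0: R3=(-3)^(-3)=0
after ADD R1, 4: R1=108+4=112
after SUB R5, 1: R5=1-1=0
CMP R5, 0  (cmp 0,0)
JGT start: not taken
after SUB R3, 18: R3=0-18=-18
STORE R0, [100] → M[100]=-3
halt.
Total executed instructions: 31.

31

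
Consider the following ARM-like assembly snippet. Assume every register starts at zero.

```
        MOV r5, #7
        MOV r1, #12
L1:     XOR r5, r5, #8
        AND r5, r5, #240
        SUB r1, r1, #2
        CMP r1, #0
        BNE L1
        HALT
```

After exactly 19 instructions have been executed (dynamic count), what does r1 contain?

MOV r5, #7 → r5=7
MOV r1, #12 → r1=12
XOR r5, r5, #8 → r5=7^8=15
AND r5, r5, #240 → r5=15&240=0
SUB r1, r1, #2 → r1=12-2=10
CMP r1, #0  (cmp 10,0)
BNE L1: taken
XOR r5, r5, #8 → r5=0^8=8
AND r5, r5, #240 → r5=8&240=0
SUB r1, r1, #2 → r1=10-2=8
CMP r1, #0  (cmp 8,0)
BNE L1: taken
XOR r5, r5, #8 → r5=0^8=8
AND r5, r5, #240 → r5=8&240=0
SUB r1, r1, #2 → r1=8-2=6
CMP r1, #0  (cmp 6,0)
BNE L1: taken
XOR r5, r5, #8 → r5=0^8=8
AND r5, r5, #240 → r5=8&240=0
After step 19: r1 = 6.

6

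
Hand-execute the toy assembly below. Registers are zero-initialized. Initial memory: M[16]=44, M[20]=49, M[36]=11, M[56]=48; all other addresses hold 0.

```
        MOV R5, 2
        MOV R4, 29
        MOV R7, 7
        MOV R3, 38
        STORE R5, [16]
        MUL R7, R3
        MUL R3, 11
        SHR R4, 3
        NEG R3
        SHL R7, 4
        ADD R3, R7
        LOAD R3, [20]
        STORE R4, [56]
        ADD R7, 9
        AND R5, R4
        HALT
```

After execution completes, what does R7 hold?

4265

MOV R5, 2 → R5=2
MOV R4, 29 → R4=29
MOV R7, 7 → R7=7
MOV R3, 38 → R3=38
STORE R5, [16] → M[16]=2
MUL R7, R3 → R7=7*38=266
MUL R3, 11 → R3=38*11=418
SHR R4, 3 → R4=29>>3=3
NEG R3 → R3=-(418)=-418
SHL R7, 4 → R7=266<<4=4256
ADD R3, R7 → R3=(-418)+4256=3838
LOAD R3, [20] → R3=M[20]=49
STORE R4, [56] → M[56]=3
ADD R7, 9 → R7=4256+9=4265
AND R5, R4 → R5=2&3=2
halt.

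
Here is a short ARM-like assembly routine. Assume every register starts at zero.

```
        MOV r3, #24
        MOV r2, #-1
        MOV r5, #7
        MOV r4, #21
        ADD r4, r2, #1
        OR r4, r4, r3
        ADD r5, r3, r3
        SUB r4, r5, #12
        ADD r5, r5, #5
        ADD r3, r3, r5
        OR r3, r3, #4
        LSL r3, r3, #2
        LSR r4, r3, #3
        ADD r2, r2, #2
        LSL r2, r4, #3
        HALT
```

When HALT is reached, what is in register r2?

r3=24
r2=-1
r5=7
r4=21
r4=(-1)+1=0
r4=0|24=24
r5=24+24=48
r4=48-12=36
r5=48+5=53
r3=24+53=77
r3=77|4=77
r3=77<<2=308
r4=308>>3=38
r2=(-1)+2=1
r2=38<<3=304
halt.

304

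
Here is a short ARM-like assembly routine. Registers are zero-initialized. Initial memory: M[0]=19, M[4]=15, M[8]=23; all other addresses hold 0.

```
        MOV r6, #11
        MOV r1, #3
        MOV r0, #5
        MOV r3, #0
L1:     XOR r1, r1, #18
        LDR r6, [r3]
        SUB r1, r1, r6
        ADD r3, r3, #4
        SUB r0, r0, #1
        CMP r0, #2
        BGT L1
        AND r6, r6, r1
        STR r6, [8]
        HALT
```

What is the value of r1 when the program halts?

after MOV r6, #11: r6=11
after MOV r1, #3: r1=3
after MOV r0, #5: r0=5
after MOV r3, #0: r3=0
after XOR r1, r1, #18: r1=3^18=17
after LDR r6, [r3]: r6=M[0]=19
after SUB r1, r1, r6: r1=17-19=-2
after ADD r3, r3, #4: r3=0+4=4
after SUB r0, r0, #1: r0=5-1=4
CMP r0, #2  (cmp 4,2)
BGT L1: taken
after XOR r1, r1, #18: r1=(-2)^18=-20
after LDR r6, [r3]: r6=M[4]=15
after SUB r1, r1, r6: r1=(-20)-15=-35
after ADD r3, r3, #4: r3=4+4=8
after SUB r0, r0, #1: r0=4-1=3
CMP r0, #2  (cmp 3,2)
BGT L1: taken
after XOR r1, r1, #18: r1=(-35)^18=-49
after LDR r6, [r3]: r6=M[8]=23
after SUB r1, r1, r6: r1=(-49)-23=-72
after ADD r3, r3, #4: r3=8+4=12
after SUB r0, r0, #1: r0=3-1=2
CMP r0, #2  (cmp 2,2)
BGT L1: not taken
after AND r6, r6, r1: r6=23&(-72)=16
STR r6, [8] → M[8]=16
halt.

-72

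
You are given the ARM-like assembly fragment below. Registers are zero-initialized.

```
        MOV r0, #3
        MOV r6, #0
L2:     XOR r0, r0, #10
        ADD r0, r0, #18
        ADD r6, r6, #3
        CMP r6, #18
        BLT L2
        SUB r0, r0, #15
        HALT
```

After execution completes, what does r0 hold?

84

r0=3
r6=0
r0=3^10=9
r0=9+18=27
r6=0+3=3
CMP r6, #18  (cmp 3,18)
BLT L2: taken
r0=27^10=17
r0=17+18=35
r6=3+3=6
CMP r6, #18  (cmp 6,18)
BLT L2: taken
r0=35^10=41
r0=41+18=59
r6=6+3=9
CMP r6, #18  (cmp 9,18)
BLT L2: taken
r0=59^10=49
r0=49+18=67
r6=9+3=12
CMP r6, #18  (cmp 12,18)
BLT L2: taken
r0=67^10=73
r0=73+18=91
r6=12+3=15
CMP r6, #18  (cmp 15,18)
BLT L2: taken
r0=91^10=81
r0=81+18=99
r6=15+3=18
CMP r6, #18  (cmp 18,18)
BLT L2: not taken
r0=99-15=84
halt.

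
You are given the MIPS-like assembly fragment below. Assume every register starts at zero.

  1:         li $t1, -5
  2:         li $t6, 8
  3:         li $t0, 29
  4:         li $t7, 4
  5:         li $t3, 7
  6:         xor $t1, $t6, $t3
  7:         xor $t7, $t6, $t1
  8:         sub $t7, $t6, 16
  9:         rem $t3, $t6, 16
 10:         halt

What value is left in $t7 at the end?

$t1=-5
$t6=8
$t0=29
$t7=4
$t3=7
$t1=8^7=15
$t7=8^15=7
$t7=8-16=-8
$t3=8%16=8
halt.

-8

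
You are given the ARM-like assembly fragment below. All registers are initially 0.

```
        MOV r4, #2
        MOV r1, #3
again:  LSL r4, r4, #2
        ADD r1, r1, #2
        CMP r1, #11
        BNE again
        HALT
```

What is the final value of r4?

MOV r4, #2 → r4=2
MOV r1, #3 → r1=3
LSL r4, r4, #2 → r4=2<<2=8
ADD r1, r1, #2 → r1=3+2=5
CMP r1, #11  (cmp 5,11)
BNE again: taken
LSL r4, r4, #2 → r4=8<<2=32
ADD r1, r1, #2 → r1=5+2=7
CMP r1, #11  (cmp 7,11)
BNE again: taken
LSL r4, r4, #2 → r4=32<<2=128
ADD r1, r1, #2 → r1=7+2=9
CMP r1, #11  (cmp 9,11)
BNE again: taken
LSL r4, r4, #2 → r4=128<<2=512
ADD r1, r1, #2 → r1=9+2=11
CMP r1, #11  (cmp 11,11)
BNE again: not taken
halt.

512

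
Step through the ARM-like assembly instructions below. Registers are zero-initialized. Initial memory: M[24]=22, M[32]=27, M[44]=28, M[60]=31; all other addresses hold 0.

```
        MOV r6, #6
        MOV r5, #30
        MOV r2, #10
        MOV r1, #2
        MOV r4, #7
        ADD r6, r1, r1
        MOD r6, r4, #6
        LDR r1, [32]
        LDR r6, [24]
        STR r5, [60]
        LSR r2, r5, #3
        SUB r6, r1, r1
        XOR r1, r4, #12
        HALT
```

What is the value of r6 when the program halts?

0

r6=6
r5=30
r2=10
r1=2
r4=7
r6=2+2=4
r6=7%6=1
r1=M[32]=27
r6=M[24]=22
STR r5, [60] → M[60]=30
r2=30>>3=3
r6=27-27=0
r1=7^12=11
halt.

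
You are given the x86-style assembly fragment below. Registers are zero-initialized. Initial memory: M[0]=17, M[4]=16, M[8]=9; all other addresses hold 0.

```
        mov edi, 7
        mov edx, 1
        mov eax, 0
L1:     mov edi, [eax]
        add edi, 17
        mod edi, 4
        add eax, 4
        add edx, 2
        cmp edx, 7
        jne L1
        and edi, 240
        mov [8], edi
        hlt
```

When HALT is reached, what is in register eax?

12

mov edi, 7 → edi=7
mov edx, 1 → edx=1
mov eax, 0 → eax=0
mov edi, [eax] → edi=M[0]=17
add edi, 17 → edi=17+17=34
mod edi, 4 → edi=34%4=2
add eax, 4 → eax=0+4=4
add edx, 2 → edx=1+2=3
cmp edx, 7  (cmp 3,7)
jne L1: taken
mov edi, [eax] → edi=M[4]=16
add edi, 17 → edi=16+17=33
mod edi, 4 → edi=33%4=1
add eax, 4 → eax=4+4=8
add edx, 2 → edx=3+2=5
cmp edx, 7  (cmp 5,7)
jne L1: taken
mov edi, [eax] → edi=M[8]=9
add edi, 17 → edi=9+17=26
mod edi, 4 → edi=26%4=2
add eax, 4 → eax=8+4=12
add edx, 2 → edx=5+2=7
cmp edx, 7  (cmp 7,7)
jne L1: not taken
and edi, 240 → edi=2&240=0
mov [8], edi → M[8]=0
halt.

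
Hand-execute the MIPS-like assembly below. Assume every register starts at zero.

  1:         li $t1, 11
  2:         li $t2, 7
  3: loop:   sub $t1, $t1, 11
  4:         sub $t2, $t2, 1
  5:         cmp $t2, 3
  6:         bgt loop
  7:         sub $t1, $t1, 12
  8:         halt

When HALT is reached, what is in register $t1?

-45

$t1=11
$t2=7
$t1=11-11=0
$t2=7-1=6
cmp $t2, 3  (cmp 6,3)
bgt loop: taken
$t1=0-11=-11
$t2=6-1=5
cmp $t2, 3  (cmp 5,3)
bgt loop: taken
$t1=(-11)-11=-22
$t2=5-1=4
cmp $t2, 3  (cmp 4,3)
bgt loop: taken
$t1=(-22)-11=-33
$t2=4-1=3
cmp $t2, 3  (cmp 3,3)
bgt loop: not taken
$t1=(-33)-12=-45
halt.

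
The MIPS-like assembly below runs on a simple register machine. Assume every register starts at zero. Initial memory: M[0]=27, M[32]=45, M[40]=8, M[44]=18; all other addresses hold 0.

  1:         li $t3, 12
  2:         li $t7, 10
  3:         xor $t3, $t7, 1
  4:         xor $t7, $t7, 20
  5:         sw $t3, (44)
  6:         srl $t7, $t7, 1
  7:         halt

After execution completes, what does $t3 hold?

li $t3, 12 → $t3=12
li $t7, 10 → $t7=10
xor $t3, $t7, 1 → $t3=10^1=11
xor $t7, $t7, 20 → $t7=10^20=30
sw $t3, (44) → M[44]=11
srl $t7, $t7, 1 → $t7=30>>1=15
halt.

11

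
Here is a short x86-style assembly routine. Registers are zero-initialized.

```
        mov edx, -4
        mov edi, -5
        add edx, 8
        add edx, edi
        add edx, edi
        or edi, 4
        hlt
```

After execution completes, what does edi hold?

-1

edx=-4
edi=-5
edx=(-4)+8=4
edx=4+(-5)=-1
edx=(-1)+(-5)=-6
edi=(-5)|4=-1
halt.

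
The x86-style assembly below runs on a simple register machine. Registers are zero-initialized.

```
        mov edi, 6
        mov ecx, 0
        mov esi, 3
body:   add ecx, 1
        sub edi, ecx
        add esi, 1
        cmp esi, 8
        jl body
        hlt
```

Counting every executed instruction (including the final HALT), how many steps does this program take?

edi=6
ecx=0
esi=3
ecx=0+1=1
edi=6-1=5
esi=3+1=4
cmp esi, 8  (cmp 4,8)
jl body: taken
ecx=1+1=2
edi=5-2=3
esi=4+1=5
cmp esi, 8  (cmp 5,8)
jl body: taken
ecx=2+1=3
edi=3-3=0
esi=5+1=6
cmp esi, 8  (cmp 6,8)
jl body: taken
ecx=3+1=4
edi=0-4=-4
esi=6+1=7
cmp esi, 8  (cmp 7,8)
jl body: taken
ecx=4+1=5
edi=(-4)-5=-9
esi=7+1=8
cmp esi, 8  (cmp 8,8)
jl body: not taken
halt.
Total executed instructions: 29.

29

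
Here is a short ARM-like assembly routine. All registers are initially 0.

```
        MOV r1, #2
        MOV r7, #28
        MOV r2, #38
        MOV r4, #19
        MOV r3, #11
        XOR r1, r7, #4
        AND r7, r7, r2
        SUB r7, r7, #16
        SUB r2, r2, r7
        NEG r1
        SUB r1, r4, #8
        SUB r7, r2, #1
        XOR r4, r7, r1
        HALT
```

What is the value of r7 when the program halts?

49

r1=2
r7=28
r2=38
r4=19
r3=11
r1=28^4=24
r7=28&38=4
r7=4-16=-12
r2=38-(-12)=50
r1=-(24)=-24
r1=19-8=11
r7=50-1=49
r4=49^11=58
halt.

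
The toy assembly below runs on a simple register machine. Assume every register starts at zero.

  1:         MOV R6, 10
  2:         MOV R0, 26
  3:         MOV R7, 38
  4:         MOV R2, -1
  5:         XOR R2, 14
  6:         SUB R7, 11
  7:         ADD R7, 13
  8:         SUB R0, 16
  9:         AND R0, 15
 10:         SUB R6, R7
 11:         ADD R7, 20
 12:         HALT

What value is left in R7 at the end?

R6=10
R0=26
R7=38
R2=-1
R2=(-1)^14=-15
R7=38-11=27
R7=27+13=40
R0=26-16=10
R0=10&15=10
R6=10-40=-30
R7=40+20=60
halt.

60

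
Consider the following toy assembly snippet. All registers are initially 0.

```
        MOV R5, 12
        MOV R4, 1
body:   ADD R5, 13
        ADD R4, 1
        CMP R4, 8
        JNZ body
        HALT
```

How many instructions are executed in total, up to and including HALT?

R5=12
R4=1
R5=12+13=25
R4=1+1=2
CMP R4, 8  (cmp 2,8)
JNZ body: taken
R5=25+13=38
R4=2+1=3
CMP R4, 8  (cmp 3,8)
JNZ body: taken
R5=38+13=51
R4=3+1=4
CMP R4, 8  (cmp 4,8)
JNZ body: taken
R5=51+13=64
R4=4+1=5
CMP R4, 8  (cmp 5,8)
JNZ body: taken
R5=64+13=77
R4=5+1=6
CMP R4, 8  (cmp 6,8)
JNZ body: taken
R5=77+13=90
R4=6+1=7
CMP R4, 8  (cmp 7,8)
JNZ body: taken
R5=90+13=103
R4=7+1=8
CMP R4, 8  (cmp 8,8)
JNZ body: not taken
halt.
Total executed instructions: 31.

31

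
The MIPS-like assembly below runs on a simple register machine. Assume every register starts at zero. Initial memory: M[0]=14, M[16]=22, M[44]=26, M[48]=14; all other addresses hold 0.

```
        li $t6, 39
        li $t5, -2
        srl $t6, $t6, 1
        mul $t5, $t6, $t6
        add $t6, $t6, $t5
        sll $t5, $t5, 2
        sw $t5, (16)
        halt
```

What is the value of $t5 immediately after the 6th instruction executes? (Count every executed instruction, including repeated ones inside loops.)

li $t6, 39 → $t6=39
li $t5, -2 → $t5=-2
srl $t6, $t6, 1 → $t6=39>>1=19
mul $t5, $t6, $t6 → $t5=19*19=361
add $t6, $t6, $t5 → $t6=19+361=380
sll $t5, $t5, 2 → $t5=361<<2=1444
After step 6: $t5 = 1444.

1444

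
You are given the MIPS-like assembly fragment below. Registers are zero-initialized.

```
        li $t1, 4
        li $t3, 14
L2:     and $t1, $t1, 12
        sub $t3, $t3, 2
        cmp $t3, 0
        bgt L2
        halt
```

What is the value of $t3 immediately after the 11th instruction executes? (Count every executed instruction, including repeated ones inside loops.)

10

li $t1, 4 → $t1=4
li $t3, 14 → $t3=14
and $t1, $t1, 12 → $t1=4&12=4
sub $t3, $t3, 2 → $t3=14-2=12
cmp $t3, 0  (cmp 12,0)
bgt L2: taken
and $t1, $t1, 12 → $t1=4&12=4
sub $t3, $t3, 2 → $t3=12-2=10
cmp $t3, 0  (cmp 10,0)
bgt L2: taken
and $t1, $t1, 12 → $t1=4&12=4
After step 11: $t3 = 10.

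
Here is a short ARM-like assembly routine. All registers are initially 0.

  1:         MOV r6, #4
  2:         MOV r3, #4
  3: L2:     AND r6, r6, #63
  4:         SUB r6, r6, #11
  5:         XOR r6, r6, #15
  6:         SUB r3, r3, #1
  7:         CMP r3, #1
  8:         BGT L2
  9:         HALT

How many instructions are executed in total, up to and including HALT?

21

MOV r6, #4 → r6=4
MOV r3, #4 → r3=4
AND r6, r6, #63 → r6=4&63=4
SUB r6, r6, #11 → r6=4-11=-7
XOR r6, r6, #15 → r6=(-7)^15=-10
SUB r3, r3, #1 → r3=4-1=3
CMP r3, #1  (cmp 3,1)
BGT L2: taken
AND r6, r6, #63 → r6=(-10)&63=54
SUB r6, r6, #11 → r6=54-11=43
XOR r6, r6, #15 → r6=43^15=36
SUB r3, r3, #1 → r3=3-1=2
CMP r3, #1  (cmp 2,1)
BGT L2: taken
AND r6, r6, #63 → r6=36&63=36
SUB r6, r6, #11 → r6=36-11=25
XOR r6, r6, #15 → r6=25^15=22
SUB r3, r3, #1 → r3=2-1=1
CMP r3, #1  (cmp 1,1)
BGT L2: not taken
halt.
Total executed instructions: 21.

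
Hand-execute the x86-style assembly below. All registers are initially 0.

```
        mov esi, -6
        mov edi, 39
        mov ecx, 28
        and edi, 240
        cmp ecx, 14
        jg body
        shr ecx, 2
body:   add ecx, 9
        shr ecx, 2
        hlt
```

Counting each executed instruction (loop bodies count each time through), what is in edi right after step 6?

32

mov esi, -6 → esi=-6
mov edi, 39 → edi=39
mov ecx, 28 → ecx=28
and edi, 240 → edi=39&240=32
cmp ecx, 14  (cmp 28,14)
jg body: taken
After step 6: edi = 32.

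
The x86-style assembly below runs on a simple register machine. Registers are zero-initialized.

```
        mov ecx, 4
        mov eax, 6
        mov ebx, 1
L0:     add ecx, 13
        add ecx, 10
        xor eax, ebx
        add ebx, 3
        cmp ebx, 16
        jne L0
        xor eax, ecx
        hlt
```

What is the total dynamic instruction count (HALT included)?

ecx=4
eax=6
ebx=1
ecx=4+13=17
ecx=17+10=27
eax=6^1=7
ebx=1+3=4
cmp ebx, 16  (cmp 4,16)
jne L0: taken
ecx=27+13=40
ecx=40+10=50
eax=7^4=3
ebx=4+3=7
cmp ebx, 16  (cmp 7,16)
jne L0: taken
ecx=50+13=63
ecx=63+10=73
eax=3^7=4
ebx=7+3=10
cmp ebx, 16  (cmp 10,16)
jne L0: taken
ecx=73+13=86
ecx=86+10=96
eax=4^10=14
ebx=10+3=13
cmp ebx, 16  (cmp 13,16)
jne L0: taken
ecx=96+13=109
ecx=109+10=119
eax=14^13=3
ebx=13+3=16
cmp ebx, 16  (cmp 16,16)
jne L0: not taken
eax=3^119=116
halt.
Total executed instructions: 35.

35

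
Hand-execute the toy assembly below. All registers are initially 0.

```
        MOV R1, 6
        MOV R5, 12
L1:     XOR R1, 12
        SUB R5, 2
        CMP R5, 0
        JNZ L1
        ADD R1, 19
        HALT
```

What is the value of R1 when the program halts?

25

MOV R1, 6 → R1=6
MOV R5, 12 → R5=12
XOR R1, 12 → R1=6^12=10
SUB R5, 2 → R5=12-2=10
CMP R5, 0  (cmp 10,0)
JNZ L1: taken
XOR R1, 12 → R1=10^12=6
SUB R5, 2 → R5=10-2=8
CMP R5, 0  (cmp 8,0)
JNZ L1: taken
XOR R1, 12 → R1=6^12=10
SUB R5, 2 → R5=8-2=6
CMP R5, 0  (cmp 6,0)
JNZ L1: taken
XOR R1, 12 → R1=10^12=6
SUB R5, 2 → R5=6-2=4
CMP R5, 0  (cmp 4,0)
JNZ L1: taken
XOR R1, 12 → R1=6^12=10
SUB R5, 2 → R5=4-2=2
CMP R5, 0  (cmp 2,0)
JNZ L1: taken
XOR R1, 12 → R1=10^12=6
SUB R5, 2 → R5=2-2=0
CMP R5, 0  (cmp 0,0)
JNZ L1: not taken
ADD R1, 19 → R1=6+19=25
halt.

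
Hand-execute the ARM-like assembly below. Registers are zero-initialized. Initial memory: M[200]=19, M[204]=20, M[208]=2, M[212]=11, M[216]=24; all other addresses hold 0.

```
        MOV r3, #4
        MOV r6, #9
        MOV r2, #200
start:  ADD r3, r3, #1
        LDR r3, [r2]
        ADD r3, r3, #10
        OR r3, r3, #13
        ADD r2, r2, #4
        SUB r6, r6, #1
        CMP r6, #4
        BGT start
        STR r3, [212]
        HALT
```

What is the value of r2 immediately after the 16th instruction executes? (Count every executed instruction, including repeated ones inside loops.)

208

after MOV r3, #4: r3=4
after MOV r6, #9: r6=9
after MOV r2, #200: r2=200
after ADD r3, r3, #1: r3=4+1=5
after LDR r3, [r2]: r3=M[200]=19
after ADD r3, r3, #10: r3=19+10=29
after OR r3, r3, #13: r3=29|13=29
after ADD r2, r2, #4: r2=200+4=204
after SUB r6, r6, #1: r6=9-1=8
CMP r6, #4  (cmp 8,4)
BGT start: taken
after ADD r3, r3, #1: r3=29+1=30
after LDR r3, [r2]: r3=M[204]=20
after ADD r3, r3, #10: r3=20+10=30
after OR r3, r3, #13: r3=30|13=31
after ADD r2, r2, #4: r2=204+4=208
After step 16: r2 = 208.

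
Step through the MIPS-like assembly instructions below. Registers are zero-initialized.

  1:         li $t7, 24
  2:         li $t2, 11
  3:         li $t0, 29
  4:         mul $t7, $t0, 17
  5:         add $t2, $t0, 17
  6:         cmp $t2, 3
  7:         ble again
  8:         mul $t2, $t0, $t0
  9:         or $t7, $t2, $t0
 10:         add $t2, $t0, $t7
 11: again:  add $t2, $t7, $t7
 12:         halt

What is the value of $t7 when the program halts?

861

li $t7, 24 → $t7=24
li $t2, 11 → $t2=11
li $t0, 29 → $t0=29
mul $t7, $t0, 17 → $t7=29*17=493
add $t2, $t0, 17 → $t2=29+17=46
cmp $t2, 3  (cmp 46,3)
ble again: not taken
mul $t2, $t0, $t0 → $t2=29*29=841
or $t7, $t2, $t0 → $t7=841|29=861
add $t2, $t0, $t7 → $t2=29+861=890
add $t2, $t7, $t7 → $t2=861+861=1722
halt.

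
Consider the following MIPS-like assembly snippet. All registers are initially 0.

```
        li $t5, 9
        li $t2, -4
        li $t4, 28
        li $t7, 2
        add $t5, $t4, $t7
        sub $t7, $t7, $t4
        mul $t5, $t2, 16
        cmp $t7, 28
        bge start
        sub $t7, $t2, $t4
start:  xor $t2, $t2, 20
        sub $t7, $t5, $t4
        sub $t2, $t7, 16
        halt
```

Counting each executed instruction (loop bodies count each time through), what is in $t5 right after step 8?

-64

after li $t5, 9: $t5=9
after li $t2, -4: $t2=-4
after li $t4, 28: $t4=28
after li $t7, 2: $t7=2
after add $t5, $t4, $t7: $t5=28+2=30
after sub $t7, $t7, $t4: $t7=2-28=-26
after mul $t5, $t2, 16: $t5=(-4)*16=-64
cmp $t7, 28  (cmp -26,28)
After step 8: $t5 = -64.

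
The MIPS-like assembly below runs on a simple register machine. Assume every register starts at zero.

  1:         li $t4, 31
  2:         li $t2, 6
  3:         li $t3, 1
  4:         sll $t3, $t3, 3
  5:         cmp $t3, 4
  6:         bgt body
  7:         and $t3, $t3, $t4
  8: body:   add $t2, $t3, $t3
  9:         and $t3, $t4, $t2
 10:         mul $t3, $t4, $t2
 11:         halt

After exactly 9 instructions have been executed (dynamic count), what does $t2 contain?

16

li $t4, 31 → $t4=31
li $t2, 6 → $t2=6
li $t3, 1 → $t3=1
sll $t3, $t3, 3 → $t3=1<<3=8
cmp $t3, 4  (cmp 8,4)
bgt body: taken
add $t2, $t3, $t3 → $t2=8+8=16
and $t3, $t4, $t2 → $t3=31&16=16
mul $t3, $t4, $t2 → $t3=31*16=496
After step 9: $t2 = 16.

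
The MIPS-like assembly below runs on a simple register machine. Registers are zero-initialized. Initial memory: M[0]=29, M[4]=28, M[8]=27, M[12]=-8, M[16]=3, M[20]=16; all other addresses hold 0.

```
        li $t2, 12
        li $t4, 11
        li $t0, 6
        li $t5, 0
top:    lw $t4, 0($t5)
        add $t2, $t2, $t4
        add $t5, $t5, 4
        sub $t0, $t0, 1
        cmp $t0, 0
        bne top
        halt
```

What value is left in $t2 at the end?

li $t2, 12 → $t2=12
li $t4, 11 → $t4=11
li $t0, 6 → $t0=6
li $t5, 0 → $t5=0
lw $t4, 0($t5) → $t4=M[0]=29
add $t2, $t2, $t4 → $t2=12+29=41
add $t5, $t5, 4 → $t5=0+4=4
sub $t0, $t0, 1 → $t0=6-1=5
cmp $t0, 0  (cmp 5,0)
bne top: taken
lw $t4, 0($t5) → $t4=M[4]=28
add $t2, $t2, $t4 → $t2=41+28=69
add $t5, $t5, 4 → $t5=4+4=8
sub $t0, $t0, 1 → $t0=5-1=4
cmp $t0, 0  (cmp 4,0)
bne top: taken
lw $t4, 0($t5) → $t4=M[8]=27
add $t2, $t2, $t4 → $t2=69+27=96
add $t5, $t5, 4 → $t5=8+4=12
sub $t0, $t0, 1 → $t0=4-1=3
cmp $t0, 0  (cmp 3,0)
bne top: taken
lw $t4, 0($t5) → $t4=M[12]=-8
add $t2, $t2, $t4 → $t2=96+(-8)=88
add $t5, $t5, 4 → $t5=12+4=16
sub $t0, $t0, 1 → $t0=3-1=2
cmp $t0, 0  (cmp 2,0)
bne top: taken
lw $t4, 0($t5) → $t4=M[16]=3
add $t2, $t2, $t4 → $t2=88+3=91
add $t5, $t5, 4 → $t5=16+4=20
sub $t0, $t0, 1 → $t0=2-1=1
cmp $t0, 0  (cmp 1,0)
bne top: taken
lw $t4, 0($t5) → $t4=M[20]=16
add $t2, $t2, $t4 → $t2=91+16=107
add $t5, $t5, 4 → $t5=20+4=24
sub $t0, $t0, 1 → $t0=1-1=0
cmp $t0, 0  (cmp 0,0)
bne top: not taken
halt.

107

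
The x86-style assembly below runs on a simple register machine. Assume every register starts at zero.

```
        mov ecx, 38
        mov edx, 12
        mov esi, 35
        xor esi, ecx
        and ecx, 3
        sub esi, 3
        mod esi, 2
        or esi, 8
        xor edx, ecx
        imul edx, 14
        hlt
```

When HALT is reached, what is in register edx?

196

ecx=38
edx=12
esi=35
esi=35^38=5
ecx=38&3=2
esi=5-3=2
esi=2%2=0
esi=0|8=8
edx=12^2=14
edx=14*14=196
halt.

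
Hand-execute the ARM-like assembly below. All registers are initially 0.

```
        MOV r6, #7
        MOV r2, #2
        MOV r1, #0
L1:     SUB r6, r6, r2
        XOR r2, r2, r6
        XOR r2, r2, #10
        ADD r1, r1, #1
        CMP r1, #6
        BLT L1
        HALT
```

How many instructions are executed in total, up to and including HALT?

40

MOV r6, #7 → r6=7
MOV r2, #2 → r2=2
MOV r1, #0 → r1=0
SUB r6, r6, r2 → r6=7-2=5
XOR r2, r2, r6 → r2=2^5=7
XOR r2, r2, #10 → r2=7^10=13
ADD r1, r1, #1 → r1=0+1=1
CMP r1, #6  (cmp 1,6)
BLT L1: taken
SUB r6, r6, r2 → r6=5-13=-8
XOR r2, r2, r6 → r2=13^(-8)=-11
XOR r2, r2, #10 → r2=(-11)^10=-1
ADD r1, r1, #1 → r1=1+1=2
CMP r1, #6  (cmp 2,6)
BLT L1: taken
SUB r6, r6, r2 → r6=(-8)-(-1)=-7
XOR r2, r2, r6 → r2=(-1)^(-7)=6
XOR r2, r2, #10 → r2=6^10=12
ADD r1, r1, #1 → r1=2+1=3
CMP r1, #6  (cmp 3,6)
BLT L1: taken
SUB r6, r6, r2 → r6=(-7)-12=-19
XOR r2, r2, r6 → r2=12^(-19)=-31
XOR r2, r2, #10 → r2=(-31)^10=-21
ADD r1, r1, #1 → r1=3+1=4
CMP r1, #6  (cmp 4,6)
BLT L1: taken
SUB r6, r6, r2 → r6=(-19)-(-21)=2
XOR r2, r2, r6 → r2=(-21)^2=-23
XOR r2, r2, #10 → r2=(-23)^10=-29
ADD r1, r1, #1 → r1=4+1=5
CMP r1, #6  (cmp 5,6)
BLT L1: taken
SUB r6, r6, r2 → r6=2-(-29)=31
XOR r2, r2, r6 → r2=(-29)^31=-4
XOR r2, r2, #10 → r2=(-4)^10=-10
ADD r1, r1, #1 → r1=5+1=6
CMP r1, #6  (cmp 6,6)
BLT L1: not taken
halt.
Total executed instructions: 40.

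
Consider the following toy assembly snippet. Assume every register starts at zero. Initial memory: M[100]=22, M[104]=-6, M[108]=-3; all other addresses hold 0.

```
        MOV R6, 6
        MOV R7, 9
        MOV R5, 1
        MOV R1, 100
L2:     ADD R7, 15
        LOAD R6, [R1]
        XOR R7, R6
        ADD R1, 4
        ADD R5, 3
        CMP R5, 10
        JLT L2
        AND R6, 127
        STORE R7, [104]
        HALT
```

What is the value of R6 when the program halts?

MOV R6, 6 → R6=6
MOV R7, 9 → R7=9
MOV R5, 1 → R5=1
MOV R1, 100 → R1=100
ADD R7, 15 → R7=9+15=24
LOAD R6, [R1] → R6=M[100]=22
XOR R7, R6 → R7=24^22=14
ADD R1, 4 → R1=100+4=104
ADD R5, 3 → R5=1+3=4
CMP R5, 10  (cmp 4,10)
JLT L2: taken
ADD R7, 15 → R7=14+15=29
LOAD R6, [R1] → R6=M[104]=-6
XOR R7, R6 → R7=29^(-6)=-25
ADD R1, 4 → R1=104+4=108
ADD R5, 3 → R5=4+3=7
CMP R5, 10  (cmp 7,10)
JLT L2: taken
ADD R7, 15 → R7=(-25)+15=-10
LOAD R6, [R1] → R6=M[108]=-3
XOR R7, R6 → R7=(-10)^(-3)=11
ADD R1, 4 → R1=108+4=112
ADD R5, 3 → R5=7+3=10
CMP R5, 10  (cmp 10,10)
JLT L2: not taken
AND R6, 127 → R6=(-3)&127=125
STORE R7, [104] → M[104]=11
halt.

125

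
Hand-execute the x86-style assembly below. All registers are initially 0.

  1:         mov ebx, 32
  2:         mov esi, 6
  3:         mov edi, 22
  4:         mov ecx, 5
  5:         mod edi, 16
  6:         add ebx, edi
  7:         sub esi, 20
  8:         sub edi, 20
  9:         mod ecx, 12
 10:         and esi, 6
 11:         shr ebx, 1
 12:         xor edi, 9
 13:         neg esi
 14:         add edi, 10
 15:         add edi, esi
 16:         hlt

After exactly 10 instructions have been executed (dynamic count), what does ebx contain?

mov ebx, 32 → ebx=32
mov esi, 6 → esi=6
mov edi, 22 → edi=22
mov ecx, 5 → ecx=5
mod edi, 16 → edi=22%16=6
add ebx, edi → ebx=32+6=38
sub esi, 20 → esi=6-20=-14
sub edi, 20 → edi=6-20=-14
mod ecx, 12 → ecx=5%12=5
and esi, 6 → esi=(-14)&6=2
After step 10: ebx = 38.

38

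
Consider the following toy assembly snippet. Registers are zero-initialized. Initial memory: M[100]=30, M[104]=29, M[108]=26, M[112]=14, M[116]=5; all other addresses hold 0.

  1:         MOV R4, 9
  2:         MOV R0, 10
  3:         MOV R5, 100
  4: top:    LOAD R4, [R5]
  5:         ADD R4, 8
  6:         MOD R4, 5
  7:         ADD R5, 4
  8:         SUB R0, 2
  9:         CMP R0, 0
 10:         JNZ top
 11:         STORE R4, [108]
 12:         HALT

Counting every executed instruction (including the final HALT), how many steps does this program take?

R4=9
R0=10
R5=100
R4=M[100]=30
R4=30+8=38
R4=38%5=3
R5=100+4=104
R0=10-2=8
CMP R0, 0  (cmp 8,0)
JNZ top: taken
R4=M[104]=29
R4=29+8=37
R4=37%5=2
R5=104+4=108
R0=8-2=6
CMP R0, 0  (cmp 6,0)
JNZ top: taken
R4=M[108]=26
R4=26+8=34
R4=34%5=4
R5=108+4=112
R0=6-2=4
CMP R0, 0  (cmp 4,0)
JNZ top: taken
R4=M[112]=14
R4=14+8=22
R4=22%5=2
R5=112+4=116
R0=4-2=2
CMP R0, 0  (cmp 2,0)
JNZ top: taken
R4=M[116]=5
R4=5+8=13
R4=13%5=3
R5=116+4=120
R0=2-2=0
CMP R0, 0  (cmp 0,0)
JNZ top: not taken
STORE R4, [108] → M[108]=3
halt.
Total executed instructions: 40.

40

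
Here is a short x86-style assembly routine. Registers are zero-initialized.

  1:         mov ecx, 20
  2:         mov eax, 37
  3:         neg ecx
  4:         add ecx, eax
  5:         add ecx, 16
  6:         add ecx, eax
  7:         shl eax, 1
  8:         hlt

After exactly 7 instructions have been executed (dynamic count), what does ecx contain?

70

mov ecx, 20 → ecx=20
mov eax, 37 → eax=37
neg ecx → ecx=-(20)=-20
add ecx, eax → ecx=(-20)+37=17
add ecx, 16 → ecx=17+16=33
add ecx, eax → ecx=33+37=70
shl eax, 1 → eax=37<<1=74
After step 7: ecx = 70.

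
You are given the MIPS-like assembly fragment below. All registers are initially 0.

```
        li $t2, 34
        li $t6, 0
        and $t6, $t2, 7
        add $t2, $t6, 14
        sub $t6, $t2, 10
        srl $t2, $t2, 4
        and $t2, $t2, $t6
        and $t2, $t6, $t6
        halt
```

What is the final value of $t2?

6

li $t2, 34 → $t2=34
li $t6, 0 → $t6=0
and $t6, $t2, 7 → $t6=34&7=2
add $t2, $t6, 14 → $t2=2+14=16
sub $t6, $t2, 10 → $t6=16-10=6
srl $t2, $t2, 4 → $t2=16>>4=1
and $t2, $t2, $t6 → $t2=1&6=0
and $t2, $t6, $t6 → $t2=6&6=6
halt.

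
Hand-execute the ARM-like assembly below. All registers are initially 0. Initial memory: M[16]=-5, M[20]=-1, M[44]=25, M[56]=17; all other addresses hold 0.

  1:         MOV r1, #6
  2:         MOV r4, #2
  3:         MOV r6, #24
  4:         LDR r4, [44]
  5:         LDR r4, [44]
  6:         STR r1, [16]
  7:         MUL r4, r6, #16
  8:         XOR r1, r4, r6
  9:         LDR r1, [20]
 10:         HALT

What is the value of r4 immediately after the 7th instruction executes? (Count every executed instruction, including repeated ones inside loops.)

MOV r1, #6 → r1=6
MOV r4, #2 → r4=2
MOV r6, #24 → r6=24
LDR r4, [44] → r4=M[44]=25
LDR r4, [44] → r4=M[44]=25
STR r1, [16] → M[16]=6
MUL r4, r6, #16 → r4=24*16=384
After step 7: r4 = 384.

384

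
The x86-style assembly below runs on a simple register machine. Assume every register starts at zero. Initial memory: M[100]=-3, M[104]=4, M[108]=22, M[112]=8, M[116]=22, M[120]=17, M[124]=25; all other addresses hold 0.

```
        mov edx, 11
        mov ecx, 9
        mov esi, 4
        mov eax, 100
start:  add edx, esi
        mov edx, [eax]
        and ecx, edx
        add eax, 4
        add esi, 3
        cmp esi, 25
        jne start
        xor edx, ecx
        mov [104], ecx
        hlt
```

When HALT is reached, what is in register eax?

edx=11
ecx=9
esi=4
eax=100
edx=11+4=15
edx=M[100]=-3
ecx=9&(-3)=9
eax=100+4=104
esi=4+3=7
cmp esi, 25  (cmp 7,25)
jne start: taken
edx=(-3)+7=4
edx=M[104]=4
ecx=9&4=0
eax=104+4=108
esi=7+3=10
cmp esi, 25  (cmp 10,25)
jne start: taken
edx=4+10=14
edx=M[108]=22
ecx=0&22=0
eax=108+4=112
esi=10+3=13
cmp esi, 25  (cmp 13,25)
jne start: taken
edx=22+13=35
edx=M[112]=8
ecx=0&8=0
eax=112+4=116
esi=13+3=16
cmp esi, 25  (cmp 16,25)
jne start: taken
edx=8+16=24
edx=M[116]=22
ecx=0&22=0
eax=116+4=120
esi=16+3=19
cmp esi, 25  (cmp 19,25)
jne start: taken
edx=22+19=41
edx=M[120]=17
ecx=0&17=0
eax=120+4=124
esi=19+3=22
cmp esi, 25  (cmp 22,25)
jne start: taken
edx=17+22=39
edx=M[124]=25
ecx=0&25=0
eax=124+4=128
esi=22+3=25
cmp esi, 25  (cmp 25,25)
jne start: not taken
edx=25^0=25
mov [104], ecx → M[104]=0
halt.

128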